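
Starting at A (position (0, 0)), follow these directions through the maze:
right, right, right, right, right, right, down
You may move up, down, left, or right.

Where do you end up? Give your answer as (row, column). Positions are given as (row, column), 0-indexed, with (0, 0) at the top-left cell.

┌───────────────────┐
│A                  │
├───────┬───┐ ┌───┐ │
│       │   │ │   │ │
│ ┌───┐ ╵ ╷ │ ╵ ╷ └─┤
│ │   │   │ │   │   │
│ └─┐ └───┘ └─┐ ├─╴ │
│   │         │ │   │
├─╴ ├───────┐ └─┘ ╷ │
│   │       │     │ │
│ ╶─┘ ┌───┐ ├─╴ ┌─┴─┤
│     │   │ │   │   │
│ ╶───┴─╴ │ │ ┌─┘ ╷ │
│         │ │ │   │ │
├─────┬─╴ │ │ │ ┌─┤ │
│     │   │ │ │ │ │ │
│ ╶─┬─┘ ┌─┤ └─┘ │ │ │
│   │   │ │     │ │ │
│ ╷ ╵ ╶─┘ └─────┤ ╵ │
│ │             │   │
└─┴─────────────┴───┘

Following directions step by step:
Start: (0, 0)
  right: (0, 0) → (0, 1)
  right: (0, 1) → (0, 2)
  right: (0, 2) → (0, 3)
  right: (0, 3) → (0, 4)
  right: (0, 4) → (0, 5)
  right: (0, 5) → (0, 6)
  down: (0, 6) → (1, 6)
Final position: (1, 6)

Path taken:

┌───────────────────┐
│A → → → → → ↓      │
├───────┬───┐ ┌───┐ │
│       │   │B│   │ │
│ ┌───┐ ╵ ╷ │ ╵ ╷ └─┤
│ │   │   │ │   │   │
│ └─┐ └───┘ └─┐ ├─╴ │
│   │         │ │   │
├─╴ ├───────┐ └─┘ ╷ │
│   │       │     │ │
│ ╶─┘ ┌───┐ ├─╴ ┌─┴─┤
│     │   │ │   │   │
│ ╶───┴─╴ │ │ ┌─┘ ╷ │
│         │ │ │   │ │
├─────┬─╴ │ │ │ ┌─┤ │
│     │   │ │ │ │ │ │
│ ╶─┬─┘ ┌─┤ └─┘ │ │ │
│   │   │ │     │ │ │
│ ╷ ╵ ╶─┘ └─────┤ ╵ │
│ │             │   │
└─┴─────────────┴───┘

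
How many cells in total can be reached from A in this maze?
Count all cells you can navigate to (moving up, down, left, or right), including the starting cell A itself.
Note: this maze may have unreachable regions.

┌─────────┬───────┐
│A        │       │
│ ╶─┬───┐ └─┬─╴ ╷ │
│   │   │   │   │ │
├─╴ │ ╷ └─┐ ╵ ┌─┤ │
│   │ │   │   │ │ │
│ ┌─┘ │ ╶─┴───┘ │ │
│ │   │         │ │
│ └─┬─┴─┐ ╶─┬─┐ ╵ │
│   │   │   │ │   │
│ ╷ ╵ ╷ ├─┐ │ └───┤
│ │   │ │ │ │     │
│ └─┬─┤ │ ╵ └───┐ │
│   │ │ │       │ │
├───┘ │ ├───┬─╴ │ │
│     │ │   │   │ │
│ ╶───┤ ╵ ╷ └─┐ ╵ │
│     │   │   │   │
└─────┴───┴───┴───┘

Using BFS/flood-fill to find all reachable cells from A:
Maze size: 9 × 9 = 81 total cells
7 cell(s) are walled off and cannot be reached from A.
Reachable cells: 74

Reachable region (· marks reachable cells):

┌─────────┬───────┐
│A · · · ·│· · · ·│
│ ╶─┬───┐ └─┬─╴ ╷ │
│· ·│· ·│· ·│· ·│·│
├─╴ │ ╷ └─┐ ╵ ┌─┤ │
│· ·│·│· ·│· ·│·│·│
│ ┌─┘ │ ╶─┴───┘ │ │
│·│· ·│· · · · ·│·│
│ └─┬─┴─┐ ╶─┬─┐ ╵ │
│· ·│· ·│· ·│·│· ·│
│ ╷ ╵ ╷ ├─┐ │ └───┤
│·│· ·│·│·│·│· · ·│
│ └─┬─┤ │ ╵ └───┐ │
│· ·│ │·│· · · ·│·│
├───┘ │ ├───┬─╴ │ │
│     │·│· ·│· ·│·│
│ ╶───┤ ╵ ╷ └─┐ ╵ │
│     │· ·│· ·│· ·│
└─────┴───┴───┴───┘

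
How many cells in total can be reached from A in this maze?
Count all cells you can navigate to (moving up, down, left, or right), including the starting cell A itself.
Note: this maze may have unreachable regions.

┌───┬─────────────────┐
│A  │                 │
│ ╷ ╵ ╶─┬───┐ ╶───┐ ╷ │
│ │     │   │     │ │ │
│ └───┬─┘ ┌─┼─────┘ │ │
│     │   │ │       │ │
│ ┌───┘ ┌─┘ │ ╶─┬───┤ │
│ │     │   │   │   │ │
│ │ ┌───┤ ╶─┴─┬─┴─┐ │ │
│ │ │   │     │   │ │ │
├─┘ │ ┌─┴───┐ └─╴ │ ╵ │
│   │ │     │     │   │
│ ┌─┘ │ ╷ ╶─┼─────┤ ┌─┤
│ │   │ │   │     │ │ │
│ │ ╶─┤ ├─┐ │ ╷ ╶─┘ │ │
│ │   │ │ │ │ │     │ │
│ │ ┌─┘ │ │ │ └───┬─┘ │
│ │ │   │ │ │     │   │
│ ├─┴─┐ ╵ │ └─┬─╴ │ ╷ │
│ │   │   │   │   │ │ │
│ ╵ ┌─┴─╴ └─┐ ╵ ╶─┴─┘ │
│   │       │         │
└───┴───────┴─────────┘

Using BFS/flood-fill to find all reachable cells from A:
Maze size: 11 × 11 = 121 total cells
37 cell(s) are walled off and cannot be reached from A.
Reachable cells: 84

Reachable region (· marks reachable cells):

┌───┬─────────────────┐
│A ·│· · · · · · · · ·│
│ ╷ ╵ ╶─┬───┐ ╶───┐ ╷ │
│·│· · ·│   │· · ·│·│·│
│ └───┬─┘ ┌─┼─────┘ │ │
│· · ·│   │ │· · · ·│·│
│ ┌───┘ ┌─┘ │ ╶─┬───┤ │
│·│     │   │· ·│· ·│·│
│ │ ┌───┤ ╶─┴─┬─┴─┐ │ │
│·│ │   │     │   │·│·│
├─┘ │ ┌─┴───┐ └─╴ │ ╵ │
│   │ │· · ·│     │· ·│
│ ┌─┘ │ ╷ ╶─┼─────┤ ┌─┤
│ │   │·│· ·│· · ·│·│·│
│ │ ╶─┤ ├─┐ │ ╷ ╶─┘ │ │
│ │   │·│·│·│·│· · ·│·│
│ │ ┌─┘ │ │ │ └───┬─┘ │
│ │ │· ·│·│·│· · ·│· ·│
│ ├─┴─┐ ╵ │ └─┬─╴ │ ╷ │
│ │   │· ·│· ·│· ·│·│·│
│ ╵ ┌─┴─╴ └─┐ ╵ ╶─┴─┘ │
│   │· · · ·│· · · · ·│
└───┴───────┴─────────┘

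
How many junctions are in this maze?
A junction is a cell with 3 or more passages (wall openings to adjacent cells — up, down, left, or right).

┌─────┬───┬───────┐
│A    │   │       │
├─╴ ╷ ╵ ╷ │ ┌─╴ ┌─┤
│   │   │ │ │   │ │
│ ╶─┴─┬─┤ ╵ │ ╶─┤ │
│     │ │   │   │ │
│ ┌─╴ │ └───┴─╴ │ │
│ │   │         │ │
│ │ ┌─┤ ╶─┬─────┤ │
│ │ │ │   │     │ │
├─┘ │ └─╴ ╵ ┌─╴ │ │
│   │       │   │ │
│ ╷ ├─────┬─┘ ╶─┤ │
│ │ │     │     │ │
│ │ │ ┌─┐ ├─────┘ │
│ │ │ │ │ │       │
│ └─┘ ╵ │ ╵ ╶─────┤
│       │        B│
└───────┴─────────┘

Checking each cell for number of passages:

Junctions found (3+ passages):
  (0, 1): 3 passages
  (0, 7): 3 passages
  (2, 0): 3 passages
  (3, 3): 3 passages
  (5, 1): 3 passages
  (5, 4): 3 passages
  (6, 6): 3 passages
  (8, 2): 3 passages
  (8, 5): 3 passages
Total junctions: 9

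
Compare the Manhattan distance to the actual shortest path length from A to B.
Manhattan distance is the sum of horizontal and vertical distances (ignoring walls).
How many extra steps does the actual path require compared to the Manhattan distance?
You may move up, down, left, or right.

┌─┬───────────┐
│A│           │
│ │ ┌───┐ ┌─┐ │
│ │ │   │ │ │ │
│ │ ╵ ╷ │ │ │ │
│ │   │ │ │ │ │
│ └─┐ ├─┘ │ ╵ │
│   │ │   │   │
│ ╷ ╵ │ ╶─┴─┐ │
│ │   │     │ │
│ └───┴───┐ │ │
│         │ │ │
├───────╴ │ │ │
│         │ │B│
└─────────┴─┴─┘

Manhattan distance: |6 - 0| + |6 - 0| = 12
Actual path length: 22
Extra steps: 22 - 12 = 10

Solution:

┌─┬───────────┐
│A│↱ → → → → ↓│
│ │ ┌───┐ ┌─┐ │
│↓│↑│   │ │ │↓│
│ │ ╵ ╷ │ │ │ │
│↓│↑ ↰│ │ │ │↓│
│ └─┐ ├─┘ │ ╵ │
│↳ ↓│↑│   │  ↓│
│ ╷ ╵ │ ╶─┴─┐ │
│ │↳ ↑│     │↓│
│ └───┴───┐ │ │
│         │ │↓│
├───────╴ │ │ │
│         │ │B│
└─────────┴─┴─┘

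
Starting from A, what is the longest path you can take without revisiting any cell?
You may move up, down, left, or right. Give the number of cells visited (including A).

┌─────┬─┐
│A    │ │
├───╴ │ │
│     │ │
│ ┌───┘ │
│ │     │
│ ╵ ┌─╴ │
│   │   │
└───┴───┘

Finding longest simple path using DFS:
Start: (0, 0)
Longest path visits 14 cells
Path: A → right → right → down → left → left → down → down → right → up → right → right → up → up

Solution:

┌─────┬─┐
│A → ↓│B│
├───╴ │ │
│↓ ← ↲│↑│
│ ┌───┘ │
│↓│↱ → ↑│
│ ╵ ┌─╴ │
│↳ ↑│   │
└───┴───┘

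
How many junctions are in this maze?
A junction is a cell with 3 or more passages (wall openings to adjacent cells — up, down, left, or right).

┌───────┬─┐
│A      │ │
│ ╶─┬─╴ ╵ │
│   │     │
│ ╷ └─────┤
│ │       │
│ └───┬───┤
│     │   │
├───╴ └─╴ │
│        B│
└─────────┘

Checking each cell for number of passages:

Junctions found (3+ passages):
  (1, 0): 3 passages
  (1, 3): 3 passages
  (4, 2): 3 passages
Total junctions: 3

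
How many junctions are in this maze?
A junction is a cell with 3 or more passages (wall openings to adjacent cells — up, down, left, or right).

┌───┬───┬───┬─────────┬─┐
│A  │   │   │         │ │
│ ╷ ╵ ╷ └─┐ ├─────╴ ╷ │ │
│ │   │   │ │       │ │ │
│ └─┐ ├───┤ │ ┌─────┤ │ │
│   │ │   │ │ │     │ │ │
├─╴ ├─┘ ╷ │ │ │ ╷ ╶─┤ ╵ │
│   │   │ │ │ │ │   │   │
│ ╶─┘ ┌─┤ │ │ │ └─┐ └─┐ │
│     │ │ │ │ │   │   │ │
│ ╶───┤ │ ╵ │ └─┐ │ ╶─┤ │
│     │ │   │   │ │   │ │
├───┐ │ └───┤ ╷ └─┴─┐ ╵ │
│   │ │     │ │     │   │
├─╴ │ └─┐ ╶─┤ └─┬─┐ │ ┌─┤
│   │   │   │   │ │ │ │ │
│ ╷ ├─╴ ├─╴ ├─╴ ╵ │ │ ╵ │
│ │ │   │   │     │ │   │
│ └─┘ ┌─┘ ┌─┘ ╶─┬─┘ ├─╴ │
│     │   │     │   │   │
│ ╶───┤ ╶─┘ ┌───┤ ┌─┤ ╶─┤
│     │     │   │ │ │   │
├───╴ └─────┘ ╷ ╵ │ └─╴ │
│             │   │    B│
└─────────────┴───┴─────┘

Checking each cell for number of passages:

Junctions found (3+ passages):
  (0, 9): 3 passages
  (1, 2): 3 passages
  (2, 8): 3 passages
  (3, 11): 3 passages
  (4, 0): 3 passages
  (4, 9): 3 passages
  (5, 6): 3 passages
  (6, 4): 3 passages
  (6, 10): 3 passages
  (7, 1): 3 passages
  (8, 7): 3 passages
  (8, 11): 3 passages
  (9, 0): 3 passages
  (9, 6): 3 passages
  (11, 2): 3 passages
Total junctions: 15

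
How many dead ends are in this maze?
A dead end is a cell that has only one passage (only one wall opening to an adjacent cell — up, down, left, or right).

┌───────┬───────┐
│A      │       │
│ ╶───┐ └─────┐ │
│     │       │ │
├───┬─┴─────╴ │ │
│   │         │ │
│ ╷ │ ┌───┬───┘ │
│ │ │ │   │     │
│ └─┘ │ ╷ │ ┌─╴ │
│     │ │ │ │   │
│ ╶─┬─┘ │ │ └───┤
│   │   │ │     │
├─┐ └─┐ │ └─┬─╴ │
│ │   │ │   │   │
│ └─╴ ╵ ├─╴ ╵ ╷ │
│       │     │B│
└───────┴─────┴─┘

Checking each cell for number of passages:

Dead ends found at positions:
  (0, 4)
  (1, 2)
  (3, 1)
  (4, 6)
  (5, 2)
  (6, 0)
  (7, 4)
  (7, 7)
Total dead ends: 8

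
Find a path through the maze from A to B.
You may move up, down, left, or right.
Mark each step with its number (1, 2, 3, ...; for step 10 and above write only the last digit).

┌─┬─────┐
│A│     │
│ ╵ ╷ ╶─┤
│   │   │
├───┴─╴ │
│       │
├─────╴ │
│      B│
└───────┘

Finding the shortest path through the maze:
Path length: 8 steps
Directions: down → right → up → right → down → right → down → down

Solution:

┌─┬─────┐
│A│3 4  │
│ ╵ ╷ ╶─┤
│1 2│5 6│
├───┴─╴ │
│      7│
├─────╴ │
│      B│
└───────┘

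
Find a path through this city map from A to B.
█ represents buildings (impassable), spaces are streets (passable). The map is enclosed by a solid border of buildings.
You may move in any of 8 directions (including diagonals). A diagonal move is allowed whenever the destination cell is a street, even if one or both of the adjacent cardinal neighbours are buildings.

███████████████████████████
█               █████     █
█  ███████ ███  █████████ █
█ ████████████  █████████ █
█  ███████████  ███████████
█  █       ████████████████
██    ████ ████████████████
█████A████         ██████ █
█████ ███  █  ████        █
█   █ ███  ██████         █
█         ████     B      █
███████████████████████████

Finding the shortest path from A to B:
Movement: 8-directional
Path length: 16 steps
Directions: up → up-right → right → right → right → down-right → down-right → right → right → right → right → right → right → down-right → down → down-right

Solution:

███████████████████████████
█               █████     █
█  ███████ ███  █████████ █
█ ████████████  █████████ █
█  ███████████  ███████████
█  █  →→→↘ ████████████████
██   ↗████↘████████████████
█████A████ →→→→→→↘ ██████ █
█████ ███  █  ████↓       █
█   █ ███  ██████ ↘       █
█         ████     B      █
███████████████████████████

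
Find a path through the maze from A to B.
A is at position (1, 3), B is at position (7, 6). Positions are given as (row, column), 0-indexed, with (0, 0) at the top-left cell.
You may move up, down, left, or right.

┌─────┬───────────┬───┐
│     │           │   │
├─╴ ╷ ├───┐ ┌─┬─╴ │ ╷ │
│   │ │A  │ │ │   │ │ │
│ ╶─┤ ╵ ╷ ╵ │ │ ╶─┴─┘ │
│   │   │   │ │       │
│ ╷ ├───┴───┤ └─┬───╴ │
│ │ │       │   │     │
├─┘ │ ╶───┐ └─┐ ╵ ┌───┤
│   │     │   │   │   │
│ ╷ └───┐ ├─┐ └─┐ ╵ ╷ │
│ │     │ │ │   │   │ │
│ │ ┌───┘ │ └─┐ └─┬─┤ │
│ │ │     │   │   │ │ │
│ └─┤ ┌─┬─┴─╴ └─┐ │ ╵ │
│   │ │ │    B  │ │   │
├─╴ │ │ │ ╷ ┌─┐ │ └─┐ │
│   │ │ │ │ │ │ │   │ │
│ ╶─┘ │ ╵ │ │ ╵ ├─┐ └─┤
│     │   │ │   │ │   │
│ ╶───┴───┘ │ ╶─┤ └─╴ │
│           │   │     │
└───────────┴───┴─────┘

Finding the shortest path from (1, 3) to (7, 6):
Path length: 29 steps
Directions: down → left → up → up → left → down → left → down → right → down → down → left → down → down → down → right → down → left → down → down → right → right → right → right → right → up → up → up → right

Solution:

┌─────┬───────────┬───┐
│  ↓ ↰│           │   │
├─╴ ╷ ├───┐ ┌─┬─╴ │ ╷ │
│↓ ↲│↑│A  │ │ │   │ │ │
│ ╶─┤ ╵ ╷ ╵ │ │ ╶─┴─┘ │
│↳ ↓│↑ ↲│   │ │       │
│ ╷ ├───┴───┤ └─┬───╴ │
│ │↓│       │   │     │
├─┘ │ ╶───┐ └─┐ ╵ ┌───┤
│↓ ↲│     │   │   │   │
│ ╷ └───┐ ├─┐ └─┐ ╵ ╷ │
│↓│     │ │ │   │   │ │
│ │ ┌───┘ │ └─┐ └─┬─┤ │
│↓│ │     │   │   │ │ │
│ └─┤ ┌─┬─┴─╴ └─┐ │ ╵ │
│↳ ↓│ │ │  ↱ B  │ │   │
├─╴ │ │ │ ╷ ┌─┐ │ └─┐ │
│↓ ↲│ │ │ │↑│ │ │   │ │
│ ╶─┘ │ ╵ │ │ ╵ ├─┐ └─┤
│↓    │   │↑│   │ │   │
│ ╶───┴───┘ │ ╶─┤ └─╴ │
│↳ → → → → ↑│   │     │
└───────────┴───┴─────┘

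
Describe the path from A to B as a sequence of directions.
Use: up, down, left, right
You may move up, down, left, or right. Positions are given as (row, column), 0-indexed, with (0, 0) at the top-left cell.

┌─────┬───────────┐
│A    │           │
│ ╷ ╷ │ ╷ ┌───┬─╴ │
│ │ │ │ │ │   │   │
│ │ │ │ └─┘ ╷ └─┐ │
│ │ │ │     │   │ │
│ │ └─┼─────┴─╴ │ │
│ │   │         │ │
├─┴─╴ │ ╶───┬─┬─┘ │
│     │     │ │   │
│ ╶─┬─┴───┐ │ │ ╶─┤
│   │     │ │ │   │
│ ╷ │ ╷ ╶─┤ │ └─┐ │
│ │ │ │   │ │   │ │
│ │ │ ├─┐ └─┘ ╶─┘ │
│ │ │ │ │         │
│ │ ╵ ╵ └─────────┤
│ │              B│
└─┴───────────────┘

Finding the path and converting it to directions:
Path through cells: (0,0) → (0,1) → (1,1) → (2,1) → (3,1) → (3,2) → (4,2) → (4,1) → (4,0) → (5,0) → (5,1) → (6,1) → (7,1) → (8,1) → (8,2) → (8,3) → (8,4) → (8,5) → (8,6) → (8,7) → (8,8)
Directions: right, down, down, down, right, down, left, left, down, right, down, down, down, right, right, right, right, right, right, right

Solution:

┌─────┬───────────┐
│A ↓  │           │
│ ╷ ╷ │ ╷ ┌───┬─╴ │
│ │↓│ │ │ │   │   │
│ │ │ │ └─┘ ╷ └─┐ │
│ │↓│ │     │   │ │
│ │ └─┼─────┴─╴ │ │
│ │↳ ↓│         │ │
├─┴─╴ │ ╶───┬─┬─┘ │
│↓ ← ↲│     │ │   │
│ ╶─┬─┴───┐ │ │ ╶─┤
│↳ ↓│     │ │ │   │
│ ╷ │ ╷ ╶─┤ │ └─┐ │
│ │↓│ │   │ │   │ │
│ │ │ ├─┐ └─┘ ╶─┘ │
│ │↓│ │ │         │
│ │ ╵ ╵ └─────────┤
│ │↳ → → → → → → B│
└─┴───────────────┘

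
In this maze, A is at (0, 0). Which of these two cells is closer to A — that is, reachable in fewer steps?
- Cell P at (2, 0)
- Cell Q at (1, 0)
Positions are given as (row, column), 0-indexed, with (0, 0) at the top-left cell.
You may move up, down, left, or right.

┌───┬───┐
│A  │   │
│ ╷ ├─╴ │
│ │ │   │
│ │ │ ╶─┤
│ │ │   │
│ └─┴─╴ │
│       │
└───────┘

Shortest path A → P at (2, 0): 2 steps
Shortest path A → Q at (1, 0): 1 steps

Q is closer (1 steps vs 2 steps).

Path to P:

┌───┬───┐
│A  │   │
│ ╷ ├─╴ │
│↓│ │   │
│ │ │ ╶─┤
│P│ │   │
│ └─┴─╴ │
│       │
└───────┘

Path to Q:

┌───┬───┐
│A  │   │
│ ╷ ├─╴ │
│Q│ │   │
│ │ │ ╶─┤
│ │ │   │
│ └─┴─╴ │
│       │
└───────┘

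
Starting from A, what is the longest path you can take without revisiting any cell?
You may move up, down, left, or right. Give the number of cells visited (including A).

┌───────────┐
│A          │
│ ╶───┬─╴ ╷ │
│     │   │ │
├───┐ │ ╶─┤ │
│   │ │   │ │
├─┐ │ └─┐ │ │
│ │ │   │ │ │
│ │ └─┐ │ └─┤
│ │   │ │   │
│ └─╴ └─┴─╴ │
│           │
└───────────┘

Finding longest simple path using DFS:
Start: (0, 0)
Longest path visits 21 cells
Path: A → right → right → right → right → down → left → down → right → down → down → right → down → left → left → left → up → left → up → up → left

Solution:

┌───────────┐
│A → → → ↓  │
│ ╶───┬─╴ ╷ │
│     │↓ ↲│ │
├───┐ │ ╶─┤ │
│B ↰│ │↳ ↓│ │
├─┐ │ └─┐ │ │
│ │↑│   │↓│ │
│ │ └─┐ │ └─┤
│ │↑ ↰│ │↳ ↓│
│ └─╴ └─┴─╴ │
│    ↑ ← ← ↲│
└───────────┘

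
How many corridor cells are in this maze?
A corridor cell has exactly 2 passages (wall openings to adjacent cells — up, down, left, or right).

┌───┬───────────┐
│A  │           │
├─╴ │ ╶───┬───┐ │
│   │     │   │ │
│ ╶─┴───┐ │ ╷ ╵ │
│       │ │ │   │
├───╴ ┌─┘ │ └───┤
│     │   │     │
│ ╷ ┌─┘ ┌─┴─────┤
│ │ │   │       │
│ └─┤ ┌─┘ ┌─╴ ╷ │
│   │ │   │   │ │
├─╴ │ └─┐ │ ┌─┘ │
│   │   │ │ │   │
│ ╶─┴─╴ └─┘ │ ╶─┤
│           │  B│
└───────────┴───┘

Counting cells with exactly 2 passages:
Total corridor cells: 52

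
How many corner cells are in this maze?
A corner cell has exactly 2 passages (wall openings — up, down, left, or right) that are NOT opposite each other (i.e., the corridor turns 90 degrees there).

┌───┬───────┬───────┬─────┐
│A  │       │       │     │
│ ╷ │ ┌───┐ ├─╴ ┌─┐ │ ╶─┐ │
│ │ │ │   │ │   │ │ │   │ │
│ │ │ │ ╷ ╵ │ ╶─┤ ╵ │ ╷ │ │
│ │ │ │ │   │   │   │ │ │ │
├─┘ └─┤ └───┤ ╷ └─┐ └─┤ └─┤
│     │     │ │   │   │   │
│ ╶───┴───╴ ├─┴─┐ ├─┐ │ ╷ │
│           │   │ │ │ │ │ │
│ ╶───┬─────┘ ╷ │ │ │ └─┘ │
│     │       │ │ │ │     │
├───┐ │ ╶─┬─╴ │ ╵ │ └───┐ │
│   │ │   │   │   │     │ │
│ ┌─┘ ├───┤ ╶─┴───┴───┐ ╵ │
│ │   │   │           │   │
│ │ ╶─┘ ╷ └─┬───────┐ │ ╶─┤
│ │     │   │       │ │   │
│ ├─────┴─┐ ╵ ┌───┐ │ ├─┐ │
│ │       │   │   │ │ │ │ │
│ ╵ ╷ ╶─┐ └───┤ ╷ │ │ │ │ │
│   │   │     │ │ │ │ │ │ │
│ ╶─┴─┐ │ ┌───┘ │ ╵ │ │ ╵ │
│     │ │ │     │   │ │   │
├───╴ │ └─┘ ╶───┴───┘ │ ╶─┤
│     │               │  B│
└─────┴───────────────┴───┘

Counting corner cells (2 non-opposite passages):
Total corners: 74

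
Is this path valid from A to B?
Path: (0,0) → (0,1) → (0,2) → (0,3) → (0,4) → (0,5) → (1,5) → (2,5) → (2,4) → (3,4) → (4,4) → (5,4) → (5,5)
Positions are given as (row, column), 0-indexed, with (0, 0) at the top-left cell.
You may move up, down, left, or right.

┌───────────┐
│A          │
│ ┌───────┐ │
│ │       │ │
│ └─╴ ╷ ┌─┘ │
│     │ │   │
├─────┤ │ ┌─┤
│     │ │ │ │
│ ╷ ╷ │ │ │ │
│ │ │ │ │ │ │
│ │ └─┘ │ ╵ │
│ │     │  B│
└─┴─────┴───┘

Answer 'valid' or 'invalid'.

Checking path validity:
Result: All consecutive moves are passable.

valid

Correct solution:

┌───────────┐
│A → → → → ↓│
│ ┌───────┐ │
│ │       │↓│
│ └─╴ ╷ ┌─┘ │
│     │ │↓ ↲│
├─────┤ │ ┌─┤
│     │ │↓│ │
│ ╷ ╷ │ │ │ │
│ │ │ │ │↓│ │
│ │ └─┘ │ ╵ │
│ │     │↳ B│
└─┴─────┴───┘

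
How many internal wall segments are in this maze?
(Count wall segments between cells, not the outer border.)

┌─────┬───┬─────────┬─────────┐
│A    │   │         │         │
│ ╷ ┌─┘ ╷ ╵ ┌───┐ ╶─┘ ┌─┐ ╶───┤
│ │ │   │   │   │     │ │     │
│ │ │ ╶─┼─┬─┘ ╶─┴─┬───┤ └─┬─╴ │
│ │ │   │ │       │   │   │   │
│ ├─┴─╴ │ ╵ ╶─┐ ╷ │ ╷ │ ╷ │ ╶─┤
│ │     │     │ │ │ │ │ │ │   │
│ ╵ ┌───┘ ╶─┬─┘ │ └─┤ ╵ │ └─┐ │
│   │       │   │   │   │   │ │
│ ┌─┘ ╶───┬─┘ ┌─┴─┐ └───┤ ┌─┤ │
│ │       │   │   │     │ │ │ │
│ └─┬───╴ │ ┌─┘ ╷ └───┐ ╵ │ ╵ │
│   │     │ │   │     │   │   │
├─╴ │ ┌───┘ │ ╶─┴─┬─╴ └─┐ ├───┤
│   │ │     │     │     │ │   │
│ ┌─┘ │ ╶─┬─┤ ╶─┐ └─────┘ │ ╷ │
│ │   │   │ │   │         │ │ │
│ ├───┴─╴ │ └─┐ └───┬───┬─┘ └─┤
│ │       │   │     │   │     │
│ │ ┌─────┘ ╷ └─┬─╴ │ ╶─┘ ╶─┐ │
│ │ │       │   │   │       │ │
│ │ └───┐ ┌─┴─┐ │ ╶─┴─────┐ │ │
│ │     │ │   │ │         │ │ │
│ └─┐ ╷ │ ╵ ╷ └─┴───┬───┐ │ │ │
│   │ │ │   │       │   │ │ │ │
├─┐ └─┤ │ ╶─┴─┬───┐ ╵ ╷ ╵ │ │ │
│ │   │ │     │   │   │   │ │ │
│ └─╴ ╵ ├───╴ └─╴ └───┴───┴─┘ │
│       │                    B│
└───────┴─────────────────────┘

Counting internal wall segments:
Total internal walls: 196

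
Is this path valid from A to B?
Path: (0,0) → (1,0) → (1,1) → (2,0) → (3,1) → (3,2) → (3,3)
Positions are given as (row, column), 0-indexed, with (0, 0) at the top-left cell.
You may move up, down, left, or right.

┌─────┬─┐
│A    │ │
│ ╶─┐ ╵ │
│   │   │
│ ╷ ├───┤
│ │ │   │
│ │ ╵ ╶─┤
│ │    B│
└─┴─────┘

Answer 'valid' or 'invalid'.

Checking path validity:
Result: Invalid move at step 3: cannot move from (1, 1) to (2, 0).

invalid

Correct solution:

┌─────┬─┐
│A    │ │
│ ╶─┐ ╵ │
│↳ ↓│   │
│ ╷ ├───┤
│ │↓│   │
│ │ ╵ ╶─┤
│ │↳ → B│
└─┴─────┘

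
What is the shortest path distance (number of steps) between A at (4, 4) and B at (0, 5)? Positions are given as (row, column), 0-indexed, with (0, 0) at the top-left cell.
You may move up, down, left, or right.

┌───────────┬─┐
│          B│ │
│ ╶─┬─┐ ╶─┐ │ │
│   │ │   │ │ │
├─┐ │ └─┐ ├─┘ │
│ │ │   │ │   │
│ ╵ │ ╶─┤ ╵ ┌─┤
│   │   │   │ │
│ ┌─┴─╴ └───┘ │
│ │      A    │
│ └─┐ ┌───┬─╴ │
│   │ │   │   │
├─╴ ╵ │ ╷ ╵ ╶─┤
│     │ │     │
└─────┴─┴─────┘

Finding path from (4, 4) to (0, 5):
Path: (4,4) → (4,3) → (4,2) → (5,2) → (6,2) → (6,1) → (5,1) → (5,0) → (4,0) → (3,0) → (3,1) → (2,1) → (1,1) → (1,0) → (0,0) → (0,1) → (0,2) → (0,3) → (0,4) → (0,5)
Distance: 19 steps

Solution:

┌───────────┬─┐
│↱ → → → → B│ │
│ ╶─┬─┐ ╶─┐ │ │
│↑ ↰│ │   │ │ │
├─┐ │ └─┐ ├─┘ │
│ │↑│   │ │   │
│ ╵ │ ╶─┤ ╵ ┌─┤
│↱ ↑│   │   │ │
│ ┌─┴─╴ └───┘ │
│↑│  ↓ ← A    │
│ └─┐ ┌───┬─╴ │
│↑ ↰│↓│   │   │
├─╴ ╵ │ ╷ ╵ ╶─┤
│  ↑ ↲│ │     │
└─────┴─┴─────┘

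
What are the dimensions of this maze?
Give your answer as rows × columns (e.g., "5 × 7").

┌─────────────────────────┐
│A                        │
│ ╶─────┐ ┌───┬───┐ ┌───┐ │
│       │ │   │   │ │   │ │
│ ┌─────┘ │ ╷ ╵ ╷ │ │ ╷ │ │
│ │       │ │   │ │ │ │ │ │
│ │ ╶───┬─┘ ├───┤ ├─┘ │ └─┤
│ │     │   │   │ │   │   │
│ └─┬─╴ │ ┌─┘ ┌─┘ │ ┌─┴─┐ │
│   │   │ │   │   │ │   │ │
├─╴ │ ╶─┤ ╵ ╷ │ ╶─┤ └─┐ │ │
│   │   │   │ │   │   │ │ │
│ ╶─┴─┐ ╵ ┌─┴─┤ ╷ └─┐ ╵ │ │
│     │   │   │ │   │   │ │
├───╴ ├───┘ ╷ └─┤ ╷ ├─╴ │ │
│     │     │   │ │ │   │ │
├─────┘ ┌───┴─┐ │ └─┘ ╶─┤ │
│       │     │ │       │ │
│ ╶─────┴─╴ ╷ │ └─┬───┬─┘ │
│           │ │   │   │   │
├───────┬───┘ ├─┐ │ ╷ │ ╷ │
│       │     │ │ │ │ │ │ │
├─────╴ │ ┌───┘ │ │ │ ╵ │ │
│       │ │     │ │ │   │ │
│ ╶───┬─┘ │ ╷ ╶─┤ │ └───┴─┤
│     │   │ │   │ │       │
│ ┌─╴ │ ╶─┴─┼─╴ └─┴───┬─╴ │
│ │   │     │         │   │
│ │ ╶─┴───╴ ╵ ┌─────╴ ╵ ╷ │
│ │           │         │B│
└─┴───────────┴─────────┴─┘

Counting the maze dimensions:
Rows (vertical): 15
Columns (horizontal): 13
Dimensions: 15 × 13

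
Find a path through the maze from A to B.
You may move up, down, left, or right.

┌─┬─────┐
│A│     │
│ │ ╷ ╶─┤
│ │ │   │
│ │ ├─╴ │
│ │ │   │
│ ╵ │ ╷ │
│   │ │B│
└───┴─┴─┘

Finding the shortest path through the maze:
Path length: 12 steps
Directions: down → down → down → right → up → up → up → right → down → right → down → down

Solution:

┌─┬─────┐
│A│↱ ↓  │
│ │ ╷ ╶─┤
│↓│↑│↳ ↓│
│ │ ├─╴ │
│↓│↑│  ↓│
│ ╵ │ ╷ │
│↳ ↑│ │B│
└───┴─┴─┘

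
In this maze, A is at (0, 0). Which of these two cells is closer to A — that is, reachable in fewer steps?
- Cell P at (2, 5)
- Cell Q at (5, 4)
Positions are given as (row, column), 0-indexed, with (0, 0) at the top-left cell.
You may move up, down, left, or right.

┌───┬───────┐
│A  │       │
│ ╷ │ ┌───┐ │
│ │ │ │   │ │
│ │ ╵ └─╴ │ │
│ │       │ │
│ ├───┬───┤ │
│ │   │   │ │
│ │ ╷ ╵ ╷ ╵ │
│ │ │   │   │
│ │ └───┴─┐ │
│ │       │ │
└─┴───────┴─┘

Shortest path A → P at (2, 5): 11 steps
Shortest path A → Q at (5, 4): 25 steps

P is closer (11 steps vs 25 steps).

Path to P:

┌───┬───────┐
│A ↓│↱ → → ↓│
│ ╷ │ ┌───┐ │
│ │↓│↑│   │↓│
│ │ ╵ └─╴ │ │
│ │↳ ↑    │P│
│ ├───┬───┤ │
│ │   │   │ │
│ │ ╷ ╵ ╷ ╵ │
│ │ │   │   │
│ │ └───┴─┐ │
│ │       │ │
└─┴───────┴─┘

Path to Q:

┌───┬───────┐
│A ↓│↱ → → ↓│
│ ╷ │ ┌───┐ │
│ │↓│↑│   │↓│
│ │ ╵ └─╴ │ │
│ │↳ ↑    │↓│
│ ├───┬───┤ │
│ │↓ ↰│↓ ↰│↓│
│ │ ╷ ╵ ╷ ╵ │
│ │↓│↑ ↲│↑ ↲│
│ │ └───┴─┐ │
│ │↳ → → Q│ │
└─┴───────┴─┘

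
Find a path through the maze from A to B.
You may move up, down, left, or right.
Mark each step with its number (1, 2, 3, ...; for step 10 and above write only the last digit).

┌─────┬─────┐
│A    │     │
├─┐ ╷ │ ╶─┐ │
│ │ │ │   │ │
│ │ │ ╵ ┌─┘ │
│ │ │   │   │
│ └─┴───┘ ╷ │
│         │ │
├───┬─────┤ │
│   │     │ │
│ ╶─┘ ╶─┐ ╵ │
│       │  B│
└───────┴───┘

Finding the shortest path through the maze:
Path length: 14 steps
Directions: right → right → down → down → right → up → up → right → right → down → down → down → down → down

Solution:

┌─────┬─────┐
│A 1 2│7 8 9│
├─┐ ╷ │ ╶─┐ │
│ │ │3│6  │0│
│ │ │ ╵ ┌─┘ │
│ │ │4 5│  1│
│ └─┴───┘ ╷ │
│         │2│
├───┬─────┤ │
│   │     │3│
│ ╶─┘ ╶─┐ ╵ │
│       │  B│
└───────┴───┘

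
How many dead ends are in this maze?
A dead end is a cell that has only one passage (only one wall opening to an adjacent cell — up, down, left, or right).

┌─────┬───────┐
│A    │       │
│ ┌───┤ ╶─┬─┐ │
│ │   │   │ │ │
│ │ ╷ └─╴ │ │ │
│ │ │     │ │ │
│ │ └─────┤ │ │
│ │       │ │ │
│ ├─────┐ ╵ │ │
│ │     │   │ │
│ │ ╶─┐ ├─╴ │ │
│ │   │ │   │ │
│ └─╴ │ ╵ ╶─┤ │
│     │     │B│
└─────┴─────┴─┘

Checking each cell for number of passages:

Dead ends found at positions:
  (0, 2)
  (1, 5)
  (6, 5)
  (6, 6)
Total dead ends: 4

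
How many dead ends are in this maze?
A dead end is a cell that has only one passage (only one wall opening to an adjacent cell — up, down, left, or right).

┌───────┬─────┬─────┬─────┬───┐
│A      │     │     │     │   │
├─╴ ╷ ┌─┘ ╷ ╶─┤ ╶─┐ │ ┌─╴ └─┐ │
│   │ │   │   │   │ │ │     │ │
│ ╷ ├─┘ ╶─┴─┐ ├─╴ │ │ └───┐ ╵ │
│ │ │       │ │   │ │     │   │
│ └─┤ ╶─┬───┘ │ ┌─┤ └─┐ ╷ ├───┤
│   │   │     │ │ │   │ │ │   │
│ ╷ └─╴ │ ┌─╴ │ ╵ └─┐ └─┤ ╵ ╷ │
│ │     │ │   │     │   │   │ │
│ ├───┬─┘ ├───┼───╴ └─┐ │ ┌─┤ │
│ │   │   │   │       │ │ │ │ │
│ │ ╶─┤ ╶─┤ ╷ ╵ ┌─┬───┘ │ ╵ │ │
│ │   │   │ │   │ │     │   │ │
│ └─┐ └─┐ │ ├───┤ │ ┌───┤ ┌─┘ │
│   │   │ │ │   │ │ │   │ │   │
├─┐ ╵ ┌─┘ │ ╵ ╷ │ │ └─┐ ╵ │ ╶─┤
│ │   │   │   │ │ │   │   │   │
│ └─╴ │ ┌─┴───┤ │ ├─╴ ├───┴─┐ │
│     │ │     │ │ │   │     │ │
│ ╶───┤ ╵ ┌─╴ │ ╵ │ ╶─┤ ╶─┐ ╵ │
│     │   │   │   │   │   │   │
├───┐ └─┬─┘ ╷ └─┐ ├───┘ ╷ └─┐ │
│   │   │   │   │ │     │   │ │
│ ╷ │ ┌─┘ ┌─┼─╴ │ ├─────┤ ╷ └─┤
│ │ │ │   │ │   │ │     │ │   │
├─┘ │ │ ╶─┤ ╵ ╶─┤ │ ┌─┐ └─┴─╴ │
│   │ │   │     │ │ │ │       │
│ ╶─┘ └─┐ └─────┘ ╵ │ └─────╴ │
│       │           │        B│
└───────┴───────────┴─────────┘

Checking each cell for number of passages:

Dead ends found at positions:
  (0, 0)
  (0, 3)
  (0, 6)
  (0, 13)
  (1, 2)
  (1, 11)
  (2, 1)
  (2, 5)
  (3, 8)
  (3, 11)
  (4, 5)
  (5, 2)
  (5, 10)
  (5, 13)
  (6, 8)
  (7, 3)
  (7, 10)
  (8, 0)
  (10, 10)
  (11, 3)
  (11, 9)
  (11, 14)
  (12, 0)
  (12, 5)
  (12, 12)
  (13, 7)
  (13, 10)
  (14, 3)
Total dead ends: 28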